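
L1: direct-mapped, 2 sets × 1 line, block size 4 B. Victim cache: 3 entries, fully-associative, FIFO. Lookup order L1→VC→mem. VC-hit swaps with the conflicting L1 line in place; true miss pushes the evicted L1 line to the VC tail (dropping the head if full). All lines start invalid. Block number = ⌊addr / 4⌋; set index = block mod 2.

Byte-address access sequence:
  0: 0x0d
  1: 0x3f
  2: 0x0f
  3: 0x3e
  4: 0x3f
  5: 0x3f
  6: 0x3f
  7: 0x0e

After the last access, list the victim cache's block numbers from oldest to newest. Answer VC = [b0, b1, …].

0: 0xd (blk 3, set 1) → MISS  vc=[]
1: 0x3f (blk 15, set 1) → MISS  vc=[3]
2: 0xf (blk 3, set 1) → VC-HIT  vc=[15]
3: 0x3e (blk 15, set 1) → VC-HIT  vc=[3]
4: 0x3f (blk 15, set 1) → L1-HIT  vc=[3]
5: 0x3f (blk 15, set 1) → L1-HIT  vc=[3]
6: 0x3f (blk 15, set 1) → L1-HIT  vc=[3]
7: 0xe (blk 3, set 1) → VC-HIT  vc=[15]

VC = [15]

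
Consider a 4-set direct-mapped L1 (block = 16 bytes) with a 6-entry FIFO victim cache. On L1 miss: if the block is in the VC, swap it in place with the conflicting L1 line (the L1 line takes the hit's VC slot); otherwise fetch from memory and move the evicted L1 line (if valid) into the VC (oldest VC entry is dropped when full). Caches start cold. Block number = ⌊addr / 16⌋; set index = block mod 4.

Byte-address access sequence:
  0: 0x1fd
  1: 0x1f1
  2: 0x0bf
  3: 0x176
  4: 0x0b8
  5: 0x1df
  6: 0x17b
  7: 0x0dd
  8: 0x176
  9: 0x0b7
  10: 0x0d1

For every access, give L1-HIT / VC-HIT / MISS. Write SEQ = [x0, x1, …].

#0 0x1fd→b31/s3 MISS; vc=[]
#1 0x1f1→b31/s3 L1-HIT; vc=[]
#2 0xbf→b11/s3 MISS; vc=[31]
#3 0x176→b23/s3 MISS; vc=[31,11]
#4 0xb8→b11/s3 VC-HIT; vc=[31,23]
#5 0x1df→b29/s1 MISS; vc=[31,23]
#6 0x17b→b23/s3 VC-HIT; vc=[31,11]
#7 0xdd→b13/s1 MISS; vc=[31,11,29]
#8 0x176→b23/s3 L1-HIT; vc=[31,11,29]
#9 0xb7→b11/s3 VC-HIT; vc=[31,23,29]
#10 0xd1→b13/s1 L1-HIT; vc=[31,23,29]

SEQ = [MISS, L1-HIT, MISS, MISS, VC-HIT, MISS, VC-HIT, MISS, L1-HIT, VC-HIT, L1-HIT]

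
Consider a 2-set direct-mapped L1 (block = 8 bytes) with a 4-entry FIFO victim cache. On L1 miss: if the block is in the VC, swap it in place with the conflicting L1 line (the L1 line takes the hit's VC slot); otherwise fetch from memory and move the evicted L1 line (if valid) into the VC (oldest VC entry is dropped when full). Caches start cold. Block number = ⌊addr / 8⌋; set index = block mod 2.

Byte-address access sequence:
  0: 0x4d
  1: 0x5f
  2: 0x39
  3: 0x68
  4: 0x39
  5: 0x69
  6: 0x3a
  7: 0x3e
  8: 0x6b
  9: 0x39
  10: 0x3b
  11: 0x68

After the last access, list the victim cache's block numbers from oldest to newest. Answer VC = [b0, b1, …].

VC = [9, 11, 7]

#0 0x4d→b9/s1 MISS; vc=[]
#1 0x5f→b11/s1 MISS; vc=[9]
#2 0x39→b7/s1 MISS; vc=[9,11]
#3 0x68→b13/s1 MISS; vc=[9,11,7]
#4 0x39→b7/s1 VC-HIT; vc=[9,11,13]
#5 0x69→b13/s1 VC-HIT; vc=[9,11,7]
#6 0x3a→b7/s1 VC-HIT; vc=[9,11,13]
#7 0x3e→b7/s1 L1-HIT; vc=[9,11,13]
#8 0x6b→b13/s1 VC-HIT; vc=[9,11,7]
#9 0x39→b7/s1 VC-HIT; vc=[9,11,13]
#10 0x3b→b7/s1 L1-HIT; vc=[9,11,13]
#11 0x68→b13/s1 VC-HIT; vc=[9,11,7]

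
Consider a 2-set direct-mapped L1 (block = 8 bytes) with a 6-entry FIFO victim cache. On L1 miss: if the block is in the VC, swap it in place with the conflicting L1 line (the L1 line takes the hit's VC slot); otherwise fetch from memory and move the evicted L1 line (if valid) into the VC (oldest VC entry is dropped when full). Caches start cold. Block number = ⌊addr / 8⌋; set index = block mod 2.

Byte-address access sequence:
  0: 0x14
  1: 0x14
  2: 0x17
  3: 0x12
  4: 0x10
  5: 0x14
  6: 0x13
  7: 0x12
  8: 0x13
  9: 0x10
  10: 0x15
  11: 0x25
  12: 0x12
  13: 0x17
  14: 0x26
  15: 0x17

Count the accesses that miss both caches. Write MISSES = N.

MISSES = 2

0: 0x14 (blk 2, set 0) → MISS  vc=[]
1: 0x14 (blk 2, set 0) → L1-HIT  vc=[]
2: 0x17 (blk 2, set 0) → L1-HIT  vc=[]
3: 0x12 (blk 2, set 0) → L1-HIT  vc=[]
4: 0x10 (blk 2, set 0) → L1-HIT  vc=[]
5: 0x14 (blk 2, set 0) → L1-HIT  vc=[]
6: 0x13 (blk 2, set 0) → L1-HIT  vc=[]
7: 0x12 (blk 2, set 0) → L1-HIT  vc=[]
8: 0x13 (blk 2, set 0) → L1-HIT  vc=[]
9: 0x10 (blk 2, set 0) → L1-HIT  vc=[]
10: 0x15 (blk 2, set 0) → L1-HIT  vc=[]
11: 0x25 (blk 4, set 0) → MISS  vc=[2]
12: 0x12 (blk 2, set 0) → VC-HIT  vc=[4]
13: 0x17 (blk 2, set 0) → L1-HIT  vc=[4]
14: 0x26 (blk 4, set 0) → VC-HIT  vc=[2]
15: 0x17 (blk 2, set 0) → VC-HIT  vc=[4]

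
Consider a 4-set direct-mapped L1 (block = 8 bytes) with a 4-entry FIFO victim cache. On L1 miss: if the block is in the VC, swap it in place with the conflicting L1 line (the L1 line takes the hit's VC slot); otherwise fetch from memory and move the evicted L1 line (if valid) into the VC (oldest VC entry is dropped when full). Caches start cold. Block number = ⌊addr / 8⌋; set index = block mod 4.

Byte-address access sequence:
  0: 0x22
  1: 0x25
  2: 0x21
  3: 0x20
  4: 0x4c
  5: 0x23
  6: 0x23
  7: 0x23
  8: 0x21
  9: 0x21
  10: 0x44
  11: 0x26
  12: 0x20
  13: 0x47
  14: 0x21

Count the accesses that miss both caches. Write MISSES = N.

  [0] addr=0x22 blk=4 s=0: MISS | VC []
  [1] addr=0x25 blk=4 s=0: L1-HIT | VC []
  [2] addr=0x21 blk=4 s=0: L1-HIT | VC []
  [3] addr=0x20 blk=4 s=0: L1-HIT | VC []
  [4] addr=0x4c blk=9 s=1: MISS | VC []
  [5] addr=0x23 blk=4 s=0: L1-HIT | VC []
  [6] addr=0x23 blk=4 s=0: L1-HIT | VC []
  [7] addr=0x23 blk=4 s=0: L1-HIT | VC []
  [8] addr=0x21 blk=4 s=0: L1-HIT | VC []
  [9] addr=0x21 blk=4 s=0: L1-HIT | VC []
  [10] addr=0x44 blk=8 s=0: MISS | VC [4]
  [11] addr=0x26 blk=4 s=0: VC-HIT | VC [8]
  [12] addr=0x20 blk=4 s=0: L1-HIT | VC [8]
  [13] addr=0x47 blk=8 s=0: VC-HIT | VC [4]
  [14] addr=0x21 blk=4 s=0: VC-HIT | VC [8]

MISSES = 3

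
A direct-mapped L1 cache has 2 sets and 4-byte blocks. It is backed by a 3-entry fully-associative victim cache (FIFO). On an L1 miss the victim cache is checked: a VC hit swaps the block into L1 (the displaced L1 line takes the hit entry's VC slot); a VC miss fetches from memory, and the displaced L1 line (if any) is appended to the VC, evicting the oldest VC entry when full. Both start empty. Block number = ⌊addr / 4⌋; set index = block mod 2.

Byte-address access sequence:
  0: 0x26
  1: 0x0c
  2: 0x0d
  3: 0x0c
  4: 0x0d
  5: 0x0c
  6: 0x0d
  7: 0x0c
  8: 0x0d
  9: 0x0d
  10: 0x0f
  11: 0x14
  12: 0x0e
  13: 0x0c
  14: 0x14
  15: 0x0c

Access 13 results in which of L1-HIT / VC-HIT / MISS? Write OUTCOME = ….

OUTCOME = L1-HIT

  [0] addr=0x26 blk=9 s=1: MISS | VC []
  [1] addr=0xc blk=3 s=1: MISS | VC [9]
  [2] addr=0xd blk=3 s=1: L1-HIT | VC [9]
  [3] addr=0xc blk=3 s=1: L1-HIT | VC [9]
  [4] addr=0xd blk=3 s=1: L1-HIT | VC [9]
  [5] addr=0xc blk=3 s=1: L1-HIT | VC [9]
  [6] addr=0xd blk=3 s=1: L1-HIT | VC [9]
  [7] addr=0xc blk=3 s=1: L1-HIT | VC [9]
  [8] addr=0xd blk=3 s=1: L1-HIT | VC [9]
  [9] addr=0xd blk=3 s=1: L1-HIT | VC [9]
  [10] addr=0xf blk=3 s=1: L1-HIT | VC [9]
  [11] addr=0x14 blk=5 s=1: MISS | VC [9, 3]
  [12] addr=0xe blk=3 s=1: VC-HIT | VC [9, 5]
  [13] addr=0xc blk=3 s=1: L1-HIT | VC [9, 5]
  [14] addr=0x14 blk=5 s=1: VC-HIT | VC [9, 3]
  [15] addr=0xc blk=3 s=1: VC-HIT | VC [9, 5]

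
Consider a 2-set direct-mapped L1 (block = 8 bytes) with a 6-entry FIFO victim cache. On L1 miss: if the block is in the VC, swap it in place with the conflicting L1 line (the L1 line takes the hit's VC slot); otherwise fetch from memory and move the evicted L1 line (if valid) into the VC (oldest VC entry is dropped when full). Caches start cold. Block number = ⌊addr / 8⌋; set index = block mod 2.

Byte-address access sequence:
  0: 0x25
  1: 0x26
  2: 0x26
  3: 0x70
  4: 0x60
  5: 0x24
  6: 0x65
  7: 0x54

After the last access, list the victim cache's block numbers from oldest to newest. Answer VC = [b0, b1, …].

VC = [4, 14, 12]

#0 0x25→b4/s0 MISS; vc=[]
#1 0x26→b4/s0 L1-HIT; vc=[]
#2 0x26→b4/s0 L1-HIT; vc=[]
#3 0x70→b14/s0 MISS; vc=[4]
#4 0x60→b12/s0 MISS; vc=[4,14]
#5 0x24→b4/s0 VC-HIT; vc=[12,14]
#6 0x65→b12/s0 VC-HIT; vc=[4,14]
#7 0x54→b10/s0 MISS; vc=[4,14,12]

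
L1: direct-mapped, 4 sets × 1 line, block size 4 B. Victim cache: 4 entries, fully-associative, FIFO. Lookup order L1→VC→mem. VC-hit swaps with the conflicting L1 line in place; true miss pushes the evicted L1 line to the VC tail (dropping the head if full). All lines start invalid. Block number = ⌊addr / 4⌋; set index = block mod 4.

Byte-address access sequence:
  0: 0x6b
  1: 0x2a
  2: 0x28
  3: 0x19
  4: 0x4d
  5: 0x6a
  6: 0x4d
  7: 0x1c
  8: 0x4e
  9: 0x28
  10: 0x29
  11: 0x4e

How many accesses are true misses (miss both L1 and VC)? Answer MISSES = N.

MISSES = 5

  [0] addr=0x6b blk=26 s=2: MISS | VC []
  [1] addr=0x2a blk=10 s=2: MISS | VC [26]
  [2] addr=0x28 blk=10 s=2: L1-HIT | VC [26]
  [3] addr=0x19 blk=6 s=2: MISS | VC [26, 10]
  [4] addr=0x4d blk=19 s=3: MISS | VC [26, 10]
  [5] addr=0x6a blk=26 s=2: VC-HIT | VC [6, 10]
  [6] addr=0x4d blk=19 s=3: L1-HIT | VC [6, 10]
  [7] addr=0x1c blk=7 s=3: MISS | VC [6, 10, 19]
  [8] addr=0x4e blk=19 s=3: VC-HIT | VC [6, 10, 7]
  [9] addr=0x28 blk=10 s=2: VC-HIT | VC [6, 26, 7]
  [10] addr=0x29 blk=10 s=2: L1-HIT | VC [6, 26, 7]
  [11] addr=0x4e blk=19 s=3: L1-HIT | VC [6, 26, 7]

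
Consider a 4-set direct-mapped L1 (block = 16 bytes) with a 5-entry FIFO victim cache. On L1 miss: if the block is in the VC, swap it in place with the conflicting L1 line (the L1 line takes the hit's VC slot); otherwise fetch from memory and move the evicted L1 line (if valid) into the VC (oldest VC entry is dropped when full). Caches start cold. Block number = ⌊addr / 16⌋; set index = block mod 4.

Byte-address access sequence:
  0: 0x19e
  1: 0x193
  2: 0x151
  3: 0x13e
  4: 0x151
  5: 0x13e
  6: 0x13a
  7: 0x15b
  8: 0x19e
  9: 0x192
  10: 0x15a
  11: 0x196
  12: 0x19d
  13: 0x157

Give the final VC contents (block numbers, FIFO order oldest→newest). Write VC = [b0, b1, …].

#0 0x19e→b25/s1 MISS; vc=[]
#1 0x193→b25/s1 L1-HIT; vc=[]
#2 0x151→b21/s1 MISS; vc=[25]
#3 0x13e→b19/s3 MISS; vc=[25]
#4 0x151→b21/s1 L1-HIT; vc=[25]
#5 0x13e→b19/s3 L1-HIT; vc=[25]
#6 0x13a→b19/s3 L1-HIT; vc=[25]
#7 0x15b→b21/s1 L1-HIT; vc=[25]
#8 0x19e→b25/s1 VC-HIT; vc=[21]
#9 0x192→b25/s1 L1-HIT; vc=[21]
#10 0x15a→b21/s1 VC-HIT; vc=[25]
#11 0x196→b25/s1 VC-HIT; vc=[21]
#12 0x19d→b25/s1 L1-HIT; vc=[21]
#13 0x157→b21/s1 VC-HIT; vc=[25]

VC = [25]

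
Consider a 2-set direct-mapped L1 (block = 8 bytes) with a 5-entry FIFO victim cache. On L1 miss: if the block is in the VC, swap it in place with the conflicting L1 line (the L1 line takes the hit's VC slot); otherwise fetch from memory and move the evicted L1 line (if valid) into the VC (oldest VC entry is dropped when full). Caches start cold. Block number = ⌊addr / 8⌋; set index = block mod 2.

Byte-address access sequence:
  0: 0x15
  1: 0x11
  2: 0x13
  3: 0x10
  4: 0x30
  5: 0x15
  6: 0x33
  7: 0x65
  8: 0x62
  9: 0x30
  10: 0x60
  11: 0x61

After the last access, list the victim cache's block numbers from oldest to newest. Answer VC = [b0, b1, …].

0: 0x15 (blk 2, set 0) → MISS  vc=[]
1: 0x11 (blk 2, set 0) → L1-HIT  vc=[]
2: 0x13 (blk 2, set 0) → L1-HIT  vc=[]
3: 0x10 (blk 2, set 0) → L1-HIT  vc=[]
4: 0x30 (blk 6, set 0) → MISS  vc=[2]
5: 0x15 (blk 2, set 0) → VC-HIT  vc=[6]
6: 0x33 (blk 6, set 0) → VC-HIT  vc=[2]
7: 0x65 (blk 12, set 0) → MISS  vc=[2, 6]
8: 0x62 (blk 12, set 0) → L1-HIT  vc=[2, 6]
9: 0x30 (blk 6, set 0) → VC-HIT  vc=[2, 12]
10: 0x60 (blk 12, set 0) → VC-HIT  vc=[2, 6]
11: 0x61 (blk 12, set 0) → L1-HIT  vc=[2, 6]

VC = [2, 6]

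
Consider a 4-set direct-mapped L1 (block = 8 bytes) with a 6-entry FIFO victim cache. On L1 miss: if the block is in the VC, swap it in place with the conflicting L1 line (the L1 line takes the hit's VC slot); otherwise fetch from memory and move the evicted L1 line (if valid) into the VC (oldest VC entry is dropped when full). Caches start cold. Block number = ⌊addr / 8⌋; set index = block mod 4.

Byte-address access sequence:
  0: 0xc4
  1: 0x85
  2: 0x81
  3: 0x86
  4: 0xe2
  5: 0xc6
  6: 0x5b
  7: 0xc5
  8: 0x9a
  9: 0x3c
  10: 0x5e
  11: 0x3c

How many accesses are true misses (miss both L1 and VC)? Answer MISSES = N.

0: 0xc4 (blk 24, set 0) → MISS  vc=[]
1: 0x85 (blk 16, set 0) → MISS  vc=[24]
2: 0x81 (blk 16, set 0) → L1-HIT  vc=[24]
3: 0x86 (blk 16, set 0) → L1-HIT  vc=[24]
4: 0xe2 (blk 28, set 0) → MISS  vc=[24, 16]
5: 0xc6 (blk 24, set 0) → VC-HIT  vc=[28, 16]
6: 0x5b (blk 11, set 3) → MISS  vc=[28, 16]
7: 0xc5 (blk 24, set 0) → L1-HIT  vc=[28, 16]
8: 0x9a (blk 19, set 3) → MISS  vc=[28, 16, 11]
9: 0x3c (blk 7, set 3) → MISS  vc=[28, 16, 11, 19]
10: 0x5e (blk 11, set 3) → VC-HIT  vc=[28, 16, 7, 19]
11: 0x3c (blk 7, set 3) → VC-HIT  vc=[28, 16, 11, 19]

MISSES = 6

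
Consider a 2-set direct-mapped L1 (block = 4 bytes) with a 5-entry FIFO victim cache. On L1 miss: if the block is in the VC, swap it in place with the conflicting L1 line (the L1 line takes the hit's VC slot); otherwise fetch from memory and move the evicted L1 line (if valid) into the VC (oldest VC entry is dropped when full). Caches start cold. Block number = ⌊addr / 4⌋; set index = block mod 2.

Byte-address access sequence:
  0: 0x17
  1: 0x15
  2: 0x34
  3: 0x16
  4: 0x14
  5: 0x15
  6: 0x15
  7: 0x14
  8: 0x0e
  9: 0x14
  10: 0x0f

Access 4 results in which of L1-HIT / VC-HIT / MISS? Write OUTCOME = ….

#0 0x17→b5/s1 MISS; vc=[]
#1 0x15→b5/s1 L1-HIT; vc=[]
#2 0x34→b13/s1 MISS; vc=[5]
#3 0x16→b5/s1 VC-HIT; vc=[13]
#4 0x14→b5/s1 L1-HIT; vc=[13]
#5 0x15→b5/s1 L1-HIT; vc=[13]
#6 0x15→b5/s1 L1-HIT; vc=[13]
#7 0x14→b5/s1 L1-HIT; vc=[13]
#8 0xe→b3/s1 MISS; vc=[13,5]
#9 0x14→b5/s1 VC-HIT; vc=[13,3]
#10 0xf→b3/s1 VC-HIT; vc=[13,5]

OUTCOME = L1-HIT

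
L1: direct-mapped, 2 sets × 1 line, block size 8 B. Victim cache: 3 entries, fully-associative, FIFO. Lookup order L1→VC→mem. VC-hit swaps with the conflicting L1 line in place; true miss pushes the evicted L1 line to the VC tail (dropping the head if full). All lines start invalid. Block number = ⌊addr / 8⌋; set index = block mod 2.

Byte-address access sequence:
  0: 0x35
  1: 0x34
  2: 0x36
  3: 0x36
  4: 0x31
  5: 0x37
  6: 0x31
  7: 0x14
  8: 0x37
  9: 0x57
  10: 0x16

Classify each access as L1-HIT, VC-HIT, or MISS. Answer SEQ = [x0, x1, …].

SEQ = [MISS, L1-HIT, L1-HIT, L1-HIT, L1-HIT, L1-HIT, L1-HIT, MISS, VC-HIT, MISS, VC-HIT]

0: 0x35 (blk 6, set 0) → MISS  vc=[]
1: 0x34 (blk 6, set 0) → L1-HIT  vc=[]
2: 0x36 (blk 6, set 0) → L1-HIT  vc=[]
3: 0x36 (blk 6, set 0) → L1-HIT  vc=[]
4: 0x31 (blk 6, set 0) → L1-HIT  vc=[]
5: 0x37 (blk 6, set 0) → L1-HIT  vc=[]
6: 0x31 (blk 6, set 0) → L1-HIT  vc=[]
7: 0x14 (blk 2, set 0) → MISS  vc=[6]
8: 0x37 (blk 6, set 0) → VC-HIT  vc=[2]
9: 0x57 (blk 10, set 0) → MISS  vc=[2, 6]
10: 0x16 (blk 2, set 0) → VC-HIT  vc=[10, 6]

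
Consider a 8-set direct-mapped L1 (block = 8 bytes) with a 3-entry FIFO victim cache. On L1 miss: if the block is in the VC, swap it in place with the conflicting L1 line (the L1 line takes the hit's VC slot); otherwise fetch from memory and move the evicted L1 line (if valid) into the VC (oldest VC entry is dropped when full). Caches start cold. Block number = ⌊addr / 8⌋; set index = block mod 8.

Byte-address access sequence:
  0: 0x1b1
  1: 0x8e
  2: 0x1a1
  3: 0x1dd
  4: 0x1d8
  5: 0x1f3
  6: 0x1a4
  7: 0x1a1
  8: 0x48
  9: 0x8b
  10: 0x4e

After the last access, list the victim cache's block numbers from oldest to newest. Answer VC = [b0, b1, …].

#0 0x1b1→b54/s6 MISS; vc=[]
#1 0x8e→b17/s1 MISS; vc=[]
#2 0x1a1→b52/s4 MISS; vc=[]
#3 0x1dd→b59/s3 MISS; vc=[]
#4 0x1d8→b59/s3 L1-HIT; vc=[]
#5 0x1f3→b62/s6 MISS; vc=[54]
#6 0x1a4→b52/s4 L1-HIT; vc=[54]
#7 0x1a1→b52/s4 L1-HIT; vc=[54]
#8 0x48→b9/s1 MISS; vc=[54,17]
#9 0x8b→b17/s1 VC-HIT; vc=[54,9]
#10 0x4e→b9/s1 VC-HIT; vc=[54,17]

VC = [54, 17]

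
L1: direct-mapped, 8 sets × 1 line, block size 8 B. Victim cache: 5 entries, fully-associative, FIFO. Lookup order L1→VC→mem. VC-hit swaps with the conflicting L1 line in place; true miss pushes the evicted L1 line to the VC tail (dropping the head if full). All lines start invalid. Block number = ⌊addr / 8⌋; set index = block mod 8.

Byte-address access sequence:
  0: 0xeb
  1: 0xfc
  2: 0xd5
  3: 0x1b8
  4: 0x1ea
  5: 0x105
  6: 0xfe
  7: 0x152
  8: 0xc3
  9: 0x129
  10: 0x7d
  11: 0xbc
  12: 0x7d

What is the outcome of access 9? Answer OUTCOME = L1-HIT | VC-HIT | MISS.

0: 0xeb (blk 29, set 5) → MISS  vc=[]
1: 0xfc (blk 31, set 7) → MISS  vc=[]
2: 0xd5 (blk 26, set 2) → MISS  vc=[]
3: 0x1b8 (blk 55, set 7) → MISS  vc=[31]
4: 0x1ea (blk 61, set 5) → MISS  vc=[31, 29]
5: 0x105 (blk 32, set 0) → MISS  vc=[31, 29]
6: 0xfe (blk 31, set 7) → VC-HIT  vc=[55, 29]
7: 0x152 (blk 42, set 2) → MISS  vc=[55, 29, 26]
8: 0xc3 (blk 24, set 0) → MISS  vc=[55, 29, 26, 32]
9: 0x129 (blk 37, set 5) → MISS  vc=[55, 29, 26, 32, 61]
10: 0x7d (blk 15, set 7) → MISS  vc=[29, 26, 32, 61, 31]
11: 0xbc (blk 23, set 7) → MISS  vc=[26, 32, 61, 31, 15]
12: 0x7d (blk 15, set 7) → VC-HIT  vc=[26, 32, 61, 31, 23]

OUTCOME = MISS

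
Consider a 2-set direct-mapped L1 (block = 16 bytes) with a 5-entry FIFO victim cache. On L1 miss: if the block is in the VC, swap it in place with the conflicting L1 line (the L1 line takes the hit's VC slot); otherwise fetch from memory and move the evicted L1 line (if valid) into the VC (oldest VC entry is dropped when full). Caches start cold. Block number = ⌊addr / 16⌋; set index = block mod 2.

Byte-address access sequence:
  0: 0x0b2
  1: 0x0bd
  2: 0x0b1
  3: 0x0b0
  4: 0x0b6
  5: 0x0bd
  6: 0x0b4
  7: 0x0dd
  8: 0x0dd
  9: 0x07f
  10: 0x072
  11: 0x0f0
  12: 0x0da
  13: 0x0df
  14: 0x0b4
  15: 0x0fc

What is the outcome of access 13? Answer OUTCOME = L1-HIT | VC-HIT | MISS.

#0 0xb2→b11/s1 MISS; vc=[]
#1 0xbd→b11/s1 L1-HIT; vc=[]
#2 0xb1→b11/s1 L1-HIT; vc=[]
#3 0xb0→b11/s1 L1-HIT; vc=[]
#4 0xb6→b11/s1 L1-HIT; vc=[]
#5 0xbd→b11/s1 L1-HIT; vc=[]
#6 0xb4→b11/s1 L1-HIT; vc=[]
#7 0xdd→b13/s1 MISS; vc=[11]
#8 0xdd→b13/s1 L1-HIT; vc=[11]
#9 0x7f→b7/s1 MISS; vc=[11,13]
#10 0x72→b7/s1 L1-HIT; vc=[11,13]
#11 0xf0→b15/s1 MISS; vc=[11,13,7]
#12 0xda→b13/s1 VC-HIT; vc=[11,15,7]
#13 0xdf→b13/s1 L1-HIT; vc=[11,15,7]
#14 0xb4→b11/s1 VC-HIT; vc=[13,15,7]
#15 0xfc→b15/s1 VC-HIT; vc=[13,11,7]

OUTCOME = L1-HIT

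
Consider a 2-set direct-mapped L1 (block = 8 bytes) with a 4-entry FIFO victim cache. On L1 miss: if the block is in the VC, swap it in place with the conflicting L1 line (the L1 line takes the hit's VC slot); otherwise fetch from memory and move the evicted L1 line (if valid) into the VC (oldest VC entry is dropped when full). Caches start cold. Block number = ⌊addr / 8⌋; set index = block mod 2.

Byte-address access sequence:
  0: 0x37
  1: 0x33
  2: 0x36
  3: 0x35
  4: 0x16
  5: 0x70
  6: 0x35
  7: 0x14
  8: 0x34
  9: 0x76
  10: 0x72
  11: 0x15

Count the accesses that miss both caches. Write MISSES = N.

0: 0x37 (blk 6, set 0) → MISS  vc=[]
1: 0x33 (blk 6, set 0) → L1-HIT  vc=[]
2: 0x36 (blk 6, set 0) → L1-HIT  vc=[]
3: 0x35 (blk 6, set 0) → L1-HIT  vc=[]
4: 0x16 (blk 2, set 0) → MISS  vc=[6]
5: 0x70 (blk 14, set 0) → MISS  vc=[6, 2]
6: 0x35 (blk 6, set 0) → VC-HIT  vc=[14, 2]
7: 0x14 (blk 2, set 0) → VC-HIT  vc=[14, 6]
8: 0x34 (blk 6, set 0) → VC-HIT  vc=[14, 2]
9: 0x76 (blk 14, set 0) → VC-HIT  vc=[6, 2]
10: 0x72 (blk 14, set 0) → L1-HIT  vc=[6, 2]
11: 0x15 (blk 2, set 0) → VC-HIT  vc=[6, 14]

MISSES = 3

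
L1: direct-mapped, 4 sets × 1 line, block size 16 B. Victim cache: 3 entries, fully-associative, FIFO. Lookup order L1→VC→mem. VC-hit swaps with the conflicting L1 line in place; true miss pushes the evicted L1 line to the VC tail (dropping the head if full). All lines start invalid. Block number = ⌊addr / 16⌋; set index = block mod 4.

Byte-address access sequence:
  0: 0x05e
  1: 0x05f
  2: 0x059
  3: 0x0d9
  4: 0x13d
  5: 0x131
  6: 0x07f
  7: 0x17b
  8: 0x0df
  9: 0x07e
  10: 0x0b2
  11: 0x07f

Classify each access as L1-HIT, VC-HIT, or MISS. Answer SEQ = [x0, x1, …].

0: 0x5e (blk 5, set 1) → MISS  vc=[]
1: 0x5f (blk 5, set 1) → L1-HIT  vc=[]
2: 0x59 (blk 5, set 1) → L1-HIT  vc=[]
3: 0xd9 (blk 13, set 1) → MISS  vc=[5]
4: 0x13d (blk 19, set 3) → MISS  vc=[5]
5: 0x131 (blk 19, set 3) → L1-HIT  vc=[5]
6: 0x7f (blk 7, set 3) → MISS  vc=[5, 19]
7: 0x17b (blk 23, set 3) → MISS  vc=[5, 19, 7]
8: 0xdf (blk 13, set 1) → L1-HIT  vc=[5, 19, 7]
9: 0x7e (blk 7, set 3) → VC-HIT  vc=[5, 19, 23]
10: 0xb2 (blk 11, set 3) → MISS  vc=[19, 23, 7]
11: 0x7f (blk 7, set 3) → VC-HIT  vc=[19, 23, 11]

SEQ = [MISS, L1-HIT, L1-HIT, MISS, MISS, L1-HIT, MISS, MISS, L1-HIT, VC-HIT, MISS, VC-HIT]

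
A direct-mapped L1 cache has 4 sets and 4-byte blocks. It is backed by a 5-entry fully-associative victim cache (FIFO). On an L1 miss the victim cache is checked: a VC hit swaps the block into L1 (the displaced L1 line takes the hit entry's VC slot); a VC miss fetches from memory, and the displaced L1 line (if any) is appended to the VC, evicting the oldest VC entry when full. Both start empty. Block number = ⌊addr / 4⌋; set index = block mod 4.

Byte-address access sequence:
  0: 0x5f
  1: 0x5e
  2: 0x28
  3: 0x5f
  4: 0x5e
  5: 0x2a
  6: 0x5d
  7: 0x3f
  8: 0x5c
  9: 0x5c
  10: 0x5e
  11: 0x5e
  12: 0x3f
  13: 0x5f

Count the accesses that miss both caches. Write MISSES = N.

MISSES = 3

0: 0x5f (blk 23, set 3) → MISS  vc=[]
1: 0x5e (blk 23, set 3) → L1-HIT  vc=[]
2: 0x28 (blk 10, set 2) → MISS  vc=[]
3: 0x5f (blk 23, set 3) → L1-HIT  vc=[]
4: 0x5e (blk 23, set 3) → L1-HIT  vc=[]
5: 0x2a (blk 10, set 2) → L1-HIT  vc=[]
6: 0x5d (blk 23, set 3) → L1-HIT  vc=[]
7: 0x3f (blk 15, set 3) → MISS  vc=[23]
8: 0x5c (blk 23, set 3) → VC-HIT  vc=[15]
9: 0x5c (blk 23, set 3) → L1-HIT  vc=[15]
10: 0x5e (blk 23, set 3) → L1-HIT  vc=[15]
11: 0x5e (blk 23, set 3) → L1-HIT  vc=[15]
12: 0x3f (blk 15, set 3) → VC-HIT  vc=[23]
13: 0x5f (blk 23, set 3) → VC-HIT  vc=[15]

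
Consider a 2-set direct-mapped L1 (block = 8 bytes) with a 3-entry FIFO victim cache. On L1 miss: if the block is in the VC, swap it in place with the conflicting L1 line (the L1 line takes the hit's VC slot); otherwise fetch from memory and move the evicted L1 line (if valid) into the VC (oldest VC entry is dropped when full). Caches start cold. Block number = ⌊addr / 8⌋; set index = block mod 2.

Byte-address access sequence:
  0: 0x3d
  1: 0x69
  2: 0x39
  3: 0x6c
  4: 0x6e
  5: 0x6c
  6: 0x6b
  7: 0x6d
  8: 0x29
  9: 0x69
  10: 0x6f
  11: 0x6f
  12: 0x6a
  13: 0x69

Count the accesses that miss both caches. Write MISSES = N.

0: 0x3d (blk 7, set 1) → MISS  vc=[]
1: 0x69 (blk 13, set 1) → MISS  vc=[7]
2: 0x39 (blk 7, set 1) → VC-HIT  vc=[13]
3: 0x6c (blk 13, set 1) → VC-HIT  vc=[7]
4: 0x6e (blk 13, set 1) → L1-HIT  vc=[7]
5: 0x6c (blk 13, set 1) → L1-HIT  vc=[7]
6: 0x6b (blk 13, set 1) → L1-HIT  vc=[7]
7: 0x6d (blk 13, set 1) → L1-HIT  vc=[7]
8: 0x29 (blk 5, set 1) → MISS  vc=[7, 13]
9: 0x69 (blk 13, set 1) → VC-HIT  vc=[7, 5]
10: 0x6f (blk 13, set 1) → L1-HIT  vc=[7, 5]
11: 0x6f (blk 13, set 1) → L1-HIT  vc=[7, 5]
12: 0x6a (blk 13, set 1) → L1-HIT  vc=[7, 5]
13: 0x69 (blk 13, set 1) → L1-HIT  vc=[7, 5]

MISSES = 3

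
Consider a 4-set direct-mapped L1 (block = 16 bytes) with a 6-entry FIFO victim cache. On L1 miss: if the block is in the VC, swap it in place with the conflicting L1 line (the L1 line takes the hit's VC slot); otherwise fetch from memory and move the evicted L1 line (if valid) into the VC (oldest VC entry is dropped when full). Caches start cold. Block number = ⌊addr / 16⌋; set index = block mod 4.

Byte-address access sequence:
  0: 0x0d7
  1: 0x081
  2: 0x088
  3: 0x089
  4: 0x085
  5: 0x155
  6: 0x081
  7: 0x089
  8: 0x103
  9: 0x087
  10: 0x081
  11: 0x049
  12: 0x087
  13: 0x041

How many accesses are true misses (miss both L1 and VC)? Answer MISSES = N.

  [0] addr=0xd7 blk=13 s=1: MISS | VC []
  [1] addr=0x81 blk=8 s=0: MISS | VC []
  [2] addr=0x88 blk=8 s=0: L1-HIT | VC []
  [3] addr=0x89 blk=8 s=0: L1-HIT | VC []
  [4] addr=0x85 blk=8 s=0: L1-HIT | VC []
  [5] addr=0x155 blk=21 s=1: MISS | VC [13]
  [6] addr=0x81 blk=8 s=0: L1-HIT | VC [13]
  [7] addr=0x89 blk=8 s=0: L1-HIT | VC [13]
  [8] addr=0x103 blk=16 s=0: MISS | VC [13, 8]
  [9] addr=0x87 blk=8 s=0: VC-HIT | VC [13, 16]
  [10] addr=0x81 blk=8 s=0: L1-HIT | VC [13, 16]
  [11] addr=0x49 blk=4 s=0: MISS | VC [13, 16, 8]
  [12] addr=0x87 blk=8 s=0: VC-HIT | VC [13, 16, 4]
  [13] addr=0x41 blk=4 s=0: VC-HIT | VC [13, 16, 8]

MISSES = 5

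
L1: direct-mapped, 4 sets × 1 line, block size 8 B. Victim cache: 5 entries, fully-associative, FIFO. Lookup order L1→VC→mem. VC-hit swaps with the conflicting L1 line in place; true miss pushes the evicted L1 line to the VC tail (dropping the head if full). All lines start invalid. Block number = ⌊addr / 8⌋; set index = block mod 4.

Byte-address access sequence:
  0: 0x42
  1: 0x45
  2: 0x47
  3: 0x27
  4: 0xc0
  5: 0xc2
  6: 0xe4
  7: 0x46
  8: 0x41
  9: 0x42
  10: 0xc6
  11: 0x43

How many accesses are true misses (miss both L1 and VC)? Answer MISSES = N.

0: 0x42 (blk 8, set 0) → MISS  vc=[]
1: 0x45 (blk 8, set 0) → L1-HIT  vc=[]
2: 0x47 (blk 8, set 0) → L1-HIT  vc=[]
3: 0x27 (blk 4, set 0) → MISS  vc=[8]
4: 0xc0 (blk 24, set 0) → MISS  vc=[8, 4]
5: 0xc2 (blk 24, set 0) → L1-HIT  vc=[8, 4]
6: 0xe4 (blk 28, set 0) → MISS  vc=[8, 4, 24]
7: 0x46 (blk 8, set 0) → VC-HIT  vc=[28, 4, 24]
8: 0x41 (blk 8, set 0) → L1-HIT  vc=[28, 4, 24]
9: 0x42 (blk 8, set 0) → L1-HIT  vc=[28, 4, 24]
10: 0xc6 (blk 24, set 0) → VC-HIT  vc=[28, 4, 8]
11: 0x43 (blk 8, set 0) → VC-HIT  vc=[28, 4, 24]

MISSES = 4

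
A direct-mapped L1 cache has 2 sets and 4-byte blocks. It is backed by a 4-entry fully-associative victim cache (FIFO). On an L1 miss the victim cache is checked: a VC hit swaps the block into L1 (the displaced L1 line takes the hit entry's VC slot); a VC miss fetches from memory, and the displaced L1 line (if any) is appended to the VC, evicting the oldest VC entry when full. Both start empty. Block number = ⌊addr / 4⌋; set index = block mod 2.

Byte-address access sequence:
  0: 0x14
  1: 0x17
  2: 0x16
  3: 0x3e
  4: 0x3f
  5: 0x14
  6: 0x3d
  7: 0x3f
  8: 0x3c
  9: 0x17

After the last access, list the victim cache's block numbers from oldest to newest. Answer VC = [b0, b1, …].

  [0] addr=0x14 blk=5 s=1: MISS | VC []
  [1] addr=0x17 blk=5 s=1: L1-HIT | VC []
  [2] addr=0x16 blk=5 s=1: L1-HIT | VC []
  [3] addr=0x3e blk=15 s=1: MISS | VC [5]
  [4] addr=0x3f blk=15 s=1: L1-HIT | VC [5]
  [5] addr=0x14 blk=5 s=1: VC-HIT | VC [15]
  [6] addr=0x3d blk=15 s=1: VC-HIT | VC [5]
  [7] addr=0x3f blk=15 s=1: L1-HIT | VC [5]
  [8] addr=0x3c blk=15 s=1: L1-HIT | VC [5]
  [9] addr=0x17 blk=5 s=1: VC-HIT | VC [15]

VC = [15]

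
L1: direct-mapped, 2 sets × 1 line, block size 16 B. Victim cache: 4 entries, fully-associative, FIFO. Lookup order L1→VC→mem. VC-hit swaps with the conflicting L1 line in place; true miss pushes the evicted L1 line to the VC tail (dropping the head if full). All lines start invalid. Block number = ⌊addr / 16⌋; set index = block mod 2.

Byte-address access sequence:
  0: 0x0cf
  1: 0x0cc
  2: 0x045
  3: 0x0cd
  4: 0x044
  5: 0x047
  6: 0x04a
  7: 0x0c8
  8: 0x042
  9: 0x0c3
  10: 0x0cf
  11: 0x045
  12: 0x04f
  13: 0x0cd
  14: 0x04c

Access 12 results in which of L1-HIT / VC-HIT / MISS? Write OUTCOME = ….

  [0] addr=0xcf blk=12 s=0: MISS | VC []
  [1] addr=0xcc blk=12 s=0: L1-HIT | VC []
  [2] addr=0x45 blk=4 s=0: MISS | VC [12]
  [3] addr=0xcd blk=12 s=0: VC-HIT | VC [4]
  [4] addr=0x44 blk=4 s=0: VC-HIT | VC [12]
  [5] addr=0x47 blk=4 s=0: L1-HIT | VC [12]
  [6] addr=0x4a blk=4 s=0: L1-HIT | VC [12]
  [7] addr=0xc8 blk=12 s=0: VC-HIT | VC [4]
  [8] addr=0x42 blk=4 s=0: VC-HIT | VC [12]
  [9] addr=0xc3 blk=12 s=0: VC-HIT | VC [4]
  [10] addr=0xcf blk=12 s=0: L1-HIT | VC [4]
  [11] addr=0x45 blk=4 s=0: VC-HIT | VC [12]
  [12] addr=0x4f blk=4 s=0: L1-HIT | VC [12]
  [13] addr=0xcd blk=12 s=0: VC-HIT | VC [4]
  [14] addr=0x4c blk=4 s=0: VC-HIT | VC [12]

OUTCOME = L1-HIT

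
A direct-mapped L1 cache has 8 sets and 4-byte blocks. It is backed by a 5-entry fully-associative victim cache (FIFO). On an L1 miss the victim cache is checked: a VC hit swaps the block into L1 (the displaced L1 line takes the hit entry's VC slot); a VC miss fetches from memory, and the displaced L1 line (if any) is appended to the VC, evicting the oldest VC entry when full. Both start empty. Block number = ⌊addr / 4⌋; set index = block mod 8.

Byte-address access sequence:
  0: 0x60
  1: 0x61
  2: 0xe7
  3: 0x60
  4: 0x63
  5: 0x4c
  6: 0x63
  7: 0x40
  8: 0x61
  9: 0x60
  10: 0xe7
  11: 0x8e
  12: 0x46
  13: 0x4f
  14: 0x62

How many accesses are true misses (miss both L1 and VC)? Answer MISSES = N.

#0 0x60→b24/s0 MISS; vc=[]
#1 0x61→b24/s0 L1-HIT; vc=[]
#2 0xe7→b57/s1 MISS; vc=[]
#3 0x60→b24/s0 L1-HIT; vc=[]
#4 0x63→b24/s0 L1-HIT; vc=[]
#5 0x4c→b19/s3 MISS; vc=[]
#6 0x63→b24/s0 L1-HIT; vc=[]
#7 0x40→b16/s0 MISS; vc=[24]
#8 0x61→b24/s0 VC-HIT; vc=[16]
#9 0x60→b24/s0 L1-HIT; vc=[16]
#10 0xe7→b57/s1 L1-HIT; vc=[16]
#11 0x8e→b35/s3 MISS; vc=[16,19]
#12 0x46→b17/s1 MISS; vc=[16,19,57]
#13 0x4f→b19/s3 VC-HIT; vc=[16,35,57]
#14 0x62→b24/s0 L1-HIT; vc=[16,35,57]

MISSES = 6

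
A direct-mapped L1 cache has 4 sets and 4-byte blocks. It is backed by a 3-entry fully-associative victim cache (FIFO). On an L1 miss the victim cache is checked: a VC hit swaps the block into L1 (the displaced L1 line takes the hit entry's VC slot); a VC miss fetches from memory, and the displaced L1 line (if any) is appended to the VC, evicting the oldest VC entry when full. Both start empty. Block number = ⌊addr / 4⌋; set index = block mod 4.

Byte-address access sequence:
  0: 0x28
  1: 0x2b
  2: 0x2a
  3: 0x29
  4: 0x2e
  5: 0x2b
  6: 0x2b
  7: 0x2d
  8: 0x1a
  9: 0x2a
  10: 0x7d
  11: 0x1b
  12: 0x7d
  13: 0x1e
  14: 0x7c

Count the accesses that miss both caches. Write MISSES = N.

MISSES = 5

0: 0x28 (blk 10, set 2) → MISS  vc=[]
1: 0x2b (blk 10, set 2) → L1-HIT  vc=[]
2: 0x2a (blk 10, set 2) → L1-HIT  vc=[]
3: 0x29 (blk 10, set 2) → L1-HIT  vc=[]
4: 0x2e (blk 11, set 3) → MISS  vc=[]
5: 0x2b (blk 10, set 2) → L1-HIT  vc=[]
6: 0x2b (blk 10, set 2) → L1-HIT  vc=[]
7: 0x2d (blk 11, set 3) → L1-HIT  vc=[]
8: 0x1a (blk 6, set 2) → MISS  vc=[10]
9: 0x2a (blk 10, set 2) → VC-HIT  vc=[6]
10: 0x7d (blk 31, set 3) → MISS  vc=[6, 11]
11: 0x1b (blk 6, set 2) → VC-HIT  vc=[10, 11]
12: 0x7d (blk 31, set 3) → L1-HIT  vc=[10, 11]
13: 0x1e (blk 7, set 3) → MISS  vc=[10, 11, 31]
14: 0x7c (blk 31, set 3) → VC-HIT  vc=[10, 11, 7]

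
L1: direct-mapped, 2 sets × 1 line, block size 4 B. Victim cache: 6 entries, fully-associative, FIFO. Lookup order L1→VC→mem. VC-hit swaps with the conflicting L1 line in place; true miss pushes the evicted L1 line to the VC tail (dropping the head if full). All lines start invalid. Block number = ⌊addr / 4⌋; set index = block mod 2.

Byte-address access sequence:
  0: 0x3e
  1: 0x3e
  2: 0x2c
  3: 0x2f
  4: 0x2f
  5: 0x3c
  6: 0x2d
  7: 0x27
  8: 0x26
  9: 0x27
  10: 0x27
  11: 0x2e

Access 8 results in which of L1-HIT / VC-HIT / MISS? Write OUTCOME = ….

OUTCOME = L1-HIT

  [0] addr=0x3e blk=15 s=1: MISS | VC []
  [1] addr=0x3e blk=15 s=1: L1-HIT | VC []
  [2] addr=0x2c blk=11 s=1: MISS | VC [15]
  [3] addr=0x2f blk=11 s=1: L1-HIT | VC [15]
  [4] addr=0x2f blk=11 s=1: L1-HIT | VC [15]
  [5] addr=0x3c blk=15 s=1: VC-HIT | VC [11]
  [6] addr=0x2d blk=11 s=1: VC-HIT | VC [15]
  [7] addr=0x27 blk=9 s=1: MISS | VC [15, 11]
  [8] addr=0x26 blk=9 s=1: L1-HIT | VC [15, 11]
  [9] addr=0x27 blk=9 s=1: L1-HIT | VC [15, 11]
  [10] addr=0x27 blk=9 s=1: L1-HIT | VC [15, 11]
  [11] addr=0x2e blk=11 s=1: VC-HIT | VC [15, 9]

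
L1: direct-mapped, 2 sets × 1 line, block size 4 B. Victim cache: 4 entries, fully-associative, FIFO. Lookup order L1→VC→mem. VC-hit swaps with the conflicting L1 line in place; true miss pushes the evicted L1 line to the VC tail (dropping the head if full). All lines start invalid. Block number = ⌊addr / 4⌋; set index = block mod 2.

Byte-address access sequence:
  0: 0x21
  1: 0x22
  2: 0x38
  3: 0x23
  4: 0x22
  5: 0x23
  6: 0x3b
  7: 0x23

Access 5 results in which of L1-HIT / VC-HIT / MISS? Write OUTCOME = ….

0: 0x21 (blk 8, set 0) → MISS  vc=[]
1: 0x22 (blk 8, set 0) → L1-HIT  vc=[]
2: 0x38 (blk 14, set 0) → MISS  vc=[8]
3: 0x23 (blk 8, set 0) → VC-HIT  vc=[14]
4: 0x22 (blk 8, set 0) → L1-HIT  vc=[14]
5: 0x23 (blk 8, set 0) → L1-HIT  vc=[14]
6: 0x3b (blk 14, set 0) → VC-HIT  vc=[8]
7: 0x23 (blk 8, set 0) → VC-HIT  vc=[14]

OUTCOME = L1-HIT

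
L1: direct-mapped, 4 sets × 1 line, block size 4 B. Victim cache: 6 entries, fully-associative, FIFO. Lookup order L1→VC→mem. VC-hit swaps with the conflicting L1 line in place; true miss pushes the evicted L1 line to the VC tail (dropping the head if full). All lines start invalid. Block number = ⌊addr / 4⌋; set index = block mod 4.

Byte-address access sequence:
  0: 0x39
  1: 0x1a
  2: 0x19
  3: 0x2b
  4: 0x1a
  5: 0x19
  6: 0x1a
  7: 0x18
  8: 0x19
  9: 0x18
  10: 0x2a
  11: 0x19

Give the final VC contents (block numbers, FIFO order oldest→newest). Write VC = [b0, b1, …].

VC = [14, 10]

  [0] addr=0x39 blk=14 s=2: MISS | VC []
  [1] addr=0x1a blk=6 s=2: MISS | VC [14]
  [2] addr=0x19 blk=6 s=2: L1-HIT | VC [14]
  [3] addr=0x2b blk=10 s=2: MISS | VC [14, 6]
  [4] addr=0x1a blk=6 s=2: VC-HIT | VC [14, 10]
  [5] addr=0x19 blk=6 s=2: L1-HIT | VC [14, 10]
  [6] addr=0x1a blk=6 s=2: L1-HIT | VC [14, 10]
  [7] addr=0x18 blk=6 s=2: L1-HIT | VC [14, 10]
  [8] addr=0x19 blk=6 s=2: L1-HIT | VC [14, 10]
  [9] addr=0x18 blk=6 s=2: L1-HIT | VC [14, 10]
  [10] addr=0x2a blk=10 s=2: VC-HIT | VC [14, 6]
  [11] addr=0x19 blk=6 s=2: VC-HIT | VC [14, 10]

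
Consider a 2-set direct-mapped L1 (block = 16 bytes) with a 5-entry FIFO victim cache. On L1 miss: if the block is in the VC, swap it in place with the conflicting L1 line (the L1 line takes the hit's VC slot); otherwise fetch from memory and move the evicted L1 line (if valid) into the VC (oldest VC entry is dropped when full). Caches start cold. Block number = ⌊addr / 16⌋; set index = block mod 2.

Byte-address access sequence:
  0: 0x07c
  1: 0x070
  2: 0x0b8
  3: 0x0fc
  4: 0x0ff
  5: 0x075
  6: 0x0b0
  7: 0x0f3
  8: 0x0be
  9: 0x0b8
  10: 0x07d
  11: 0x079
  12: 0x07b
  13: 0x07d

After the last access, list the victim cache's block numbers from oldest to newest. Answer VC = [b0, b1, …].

VC = [15, 11]

0: 0x7c (blk 7, set 1) → MISS  vc=[]
1: 0x70 (blk 7, set 1) → L1-HIT  vc=[]
2: 0xb8 (blk 11, set 1) → MISS  vc=[7]
3: 0xfc (blk 15, set 1) → MISS  vc=[7, 11]
4: 0xff (blk 15, set 1) → L1-HIT  vc=[7, 11]
5: 0x75 (blk 7, set 1) → VC-HIT  vc=[15, 11]
6: 0xb0 (blk 11, set 1) → VC-HIT  vc=[15, 7]
7: 0xf3 (blk 15, set 1) → VC-HIT  vc=[11, 7]
8: 0xbe (blk 11, set 1) → VC-HIT  vc=[15, 7]
9: 0xb8 (blk 11, set 1) → L1-HIT  vc=[15, 7]
10: 0x7d (blk 7, set 1) → VC-HIT  vc=[15, 11]
11: 0x79 (blk 7, set 1) → L1-HIT  vc=[15, 11]
12: 0x7b (blk 7, set 1) → L1-HIT  vc=[15, 11]
13: 0x7d (blk 7, set 1) → L1-HIT  vc=[15, 11]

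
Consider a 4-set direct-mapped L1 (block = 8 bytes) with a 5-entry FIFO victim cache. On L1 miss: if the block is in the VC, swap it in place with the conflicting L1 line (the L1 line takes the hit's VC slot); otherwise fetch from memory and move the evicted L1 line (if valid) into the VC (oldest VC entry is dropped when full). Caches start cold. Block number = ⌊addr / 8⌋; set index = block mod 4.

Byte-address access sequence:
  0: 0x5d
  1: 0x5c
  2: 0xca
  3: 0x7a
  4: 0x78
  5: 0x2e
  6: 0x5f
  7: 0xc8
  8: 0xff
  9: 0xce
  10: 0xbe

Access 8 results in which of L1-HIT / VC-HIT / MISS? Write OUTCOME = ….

OUTCOME = MISS

#0 0x5d→b11/s3 MISS; vc=[]
#1 0x5c→b11/s3 L1-HIT; vc=[]
#2 0xca→b25/s1 MISS; vc=[]
#3 0x7a→b15/s3 MISS; vc=[11]
#4 0x78→b15/s3 L1-HIT; vc=[11]
#5 0x2e→b5/s1 MISS; vc=[11,25]
#6 0x5f→b11/s3 VC-HIT; vc=[15,25]
#7 0xc8→b25/s1 VC-HIT; vc=[15,5]
#8 0xff→b31/s3 MISS; vc=[15,5,11]
#9 0xce→b25/s1 L1-HIT; vc=[15,5,11]
#10 0xbe→b23/s3 MISS; vc=[15,5,11,31]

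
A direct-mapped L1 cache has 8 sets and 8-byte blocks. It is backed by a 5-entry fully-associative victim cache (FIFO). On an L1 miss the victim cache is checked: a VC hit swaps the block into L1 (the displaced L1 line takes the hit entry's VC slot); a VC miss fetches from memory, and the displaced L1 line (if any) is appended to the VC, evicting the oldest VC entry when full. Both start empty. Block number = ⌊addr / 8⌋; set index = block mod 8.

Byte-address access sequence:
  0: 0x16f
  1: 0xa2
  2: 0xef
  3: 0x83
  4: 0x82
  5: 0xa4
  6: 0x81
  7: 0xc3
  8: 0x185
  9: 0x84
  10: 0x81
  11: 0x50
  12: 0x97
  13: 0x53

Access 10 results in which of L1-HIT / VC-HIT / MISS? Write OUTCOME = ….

OUTCOME = L1-HIT

#0 0x16f→b45/s5 MISS; vc=[]
#1 0xa2→b20/s4 MISS; vc=[]
#2 0xef→b29/s5 MISS; vc=[45]
#3 0x83→b16/s0 MISS; vc=[45]
#4 0x82→b16/s0 L1-HIT; vc=[45]
#5 0xa4→b20/s4 L1-HIT; vc=[45]
#6 0x81→b16/s0 L1-HIT; vc=[45]
#7 0xc3→b24/s0 MISS; vc=[45,16]
#8 0x185→b48/s0 MISS; vc=[45,16,24]
#9 0x84→b16/s0 VC-HIT; vc=[45,48,24]
#10 0x81→b16/s0 L1-HIT; vc=[45,48,24]
#11 0x50→b10/s2 MISS; vc=[45,48,24]
#12 0x97→b18/s2 MISS; vc=[45,48,24,10]
#13 0x53→b10/s2 VC-HIT; vc=[45,48,24,18]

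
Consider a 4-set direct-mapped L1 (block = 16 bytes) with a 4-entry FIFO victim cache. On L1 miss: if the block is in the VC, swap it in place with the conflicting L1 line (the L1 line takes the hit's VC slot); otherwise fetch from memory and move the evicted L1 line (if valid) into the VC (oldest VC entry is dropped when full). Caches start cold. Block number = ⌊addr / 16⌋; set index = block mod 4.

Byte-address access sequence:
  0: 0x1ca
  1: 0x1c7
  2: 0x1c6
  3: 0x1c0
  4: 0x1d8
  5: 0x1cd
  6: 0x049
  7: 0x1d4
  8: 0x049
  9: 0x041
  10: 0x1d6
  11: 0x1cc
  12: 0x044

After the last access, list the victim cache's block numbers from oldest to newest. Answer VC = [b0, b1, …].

  [0] addr=0x1ca blk=28 s=0: MISS | VC []
  [1] addr=0x1c7 blk=28 s=0: L1-HIT | VC []
  [2] addr=0x1c6 blk=28 s=0: L1-HIT | VC []
  [3] addr=0x1c0 blk=28 s=0: L1-HIT | VC []
  [4] addr=0x1d8 blk=29 s=1: MISS | VC []
  [5] addr=0x1cd blk=28 s=0: L1-HIT | VC []
  [6] addr=0x49 blk=4 s=0: MISS | VC [28]
  [7] addr=0x1d4 blk=29 s=1: L1-HIT | VC [28]
  [8] addr=0x49 blk=4 s=0: L1-HIT | VC [28]
  [9] addr=0x41 blk=4 s=0: L1-HIT | VC [28]
  [10] addr=0x1d6 blk=29 s=1: L1-HIT | VC [28]
  [11] addr=0x1cc blk=28 s=0: VC-HIT | VC [4]
  [12] addr=0x44 blk=4 s=0: VC-HIT | VC [28]

VC = [28]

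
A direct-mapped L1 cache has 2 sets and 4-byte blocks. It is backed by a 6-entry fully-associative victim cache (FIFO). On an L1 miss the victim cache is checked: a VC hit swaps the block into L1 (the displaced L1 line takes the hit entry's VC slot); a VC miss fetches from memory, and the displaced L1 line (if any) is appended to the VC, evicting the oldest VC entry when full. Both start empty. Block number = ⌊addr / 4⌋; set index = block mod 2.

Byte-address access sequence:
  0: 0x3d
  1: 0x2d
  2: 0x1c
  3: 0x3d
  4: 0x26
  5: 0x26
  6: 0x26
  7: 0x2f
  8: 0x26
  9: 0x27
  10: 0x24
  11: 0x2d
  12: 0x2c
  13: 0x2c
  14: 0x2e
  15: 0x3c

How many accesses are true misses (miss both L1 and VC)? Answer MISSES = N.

MISSES = 4

#0 0x3d→b15/s1 MISS; vc=[]
#1 0x2d→b11/s1 MISS; vc=[15]
#2 0x1c→b7/s1 MISS; vc=[15,11]
#3 0x3d→b15/s1 VC-HIT; vc=[7,11]
#4 0x26→b9/s1 MISS; vc=[7,11,15]
#5 0x26→b9/s1 L1-HIT; vc=[7,11,15]
#6 0x26→b9/s1 L1-HIT; vc=[7,11,15]
#7 0x2f→b11/s1 VC-HIT; vc=[7,9,15]
#8 0x26→b9/s1 VC-HIT; vc=[7,11,15]
#9 0x27→b9/s1 L1-HIT; vc=[7,11,15]
#10 0x24→b9/s1 L1-HIT; vc=[7,11,15]
#11 0x2d→b11/s1 VC-HIT; vc=[7,9,15]
#12 0x2c→b11/s1 L1-HIT; vc=[7,9,15]
#13 0x2c→b11/s1 L1-HIT; vc=[7,9,15]
#14 0x2e→b11/s1 L1-HIT; vc=[7,9,15]
#15 0x3c→b15/s1 VC-HIT; vc=[7,9,11]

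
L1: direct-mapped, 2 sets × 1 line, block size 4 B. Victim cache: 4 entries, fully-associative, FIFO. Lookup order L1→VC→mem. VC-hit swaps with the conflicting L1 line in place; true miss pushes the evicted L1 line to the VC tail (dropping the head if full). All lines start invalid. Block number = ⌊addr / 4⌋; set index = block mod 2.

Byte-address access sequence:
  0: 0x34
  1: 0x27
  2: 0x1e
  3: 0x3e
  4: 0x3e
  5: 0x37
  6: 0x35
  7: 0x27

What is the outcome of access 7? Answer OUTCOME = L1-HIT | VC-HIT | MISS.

OUTCOME = VC-HIT

  [0] addr=0x34 blk=13 s=1: MISS | VC []
  [1] addr=0x27 blk=9 s=1: MISS | VC [13]
  [2] addr=0x1e blk=7 s=1: MISS | VC [13, 9]
  [3] addr=0x3e blk=15 s=1: MISS | VC [13, 9, 7]
  [4] addr=0x3e blk=15 s=1: L1-HIT | VC [13, 9, 7]
  [5] addr=0x37 blk=13 s=1: VC-HIT | VC [15, 9, 7]
  [6] addr=0x35 blk=13 s=1: L1-HIT | VC [15, 9, 7]
  [7] addr=0x27 blk=9 s=1: VC-HIT | VC [15, 13, 7]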